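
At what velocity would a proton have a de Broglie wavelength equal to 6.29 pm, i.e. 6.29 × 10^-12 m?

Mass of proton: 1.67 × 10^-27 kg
6.31 × 10^4 m/s

From λ = h/(mv), solve for v:

v = h/(mλ)
v = (6.626 × 10^-34 J·s) / (1.67 × 10^-27 kg × 6.29 × 10^-12 m)
v = 6.31 × 10^4 m/s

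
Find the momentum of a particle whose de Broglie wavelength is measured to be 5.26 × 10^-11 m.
1.26 × 10^-23 kg·m/s

From the de Broglie relation λ = h/p, we solve for p:

p = h/λ
p = (6.626 × 10^-34 J·s) / (5.26 × 10^-11 m)
p = 1.26 × 10^-23 kg·m/s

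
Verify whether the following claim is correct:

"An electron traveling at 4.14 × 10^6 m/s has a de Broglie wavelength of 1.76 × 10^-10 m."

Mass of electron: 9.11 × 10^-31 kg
True

The claim is correct.

Using λ = h/(mv):
λ = (6.626 × 10^-34 J·s) / (9.11 × 10^-31 kg × 4.14 × 10^6 m/s)
λ = 1.76 × 10^-10 m

This matches the claimed value.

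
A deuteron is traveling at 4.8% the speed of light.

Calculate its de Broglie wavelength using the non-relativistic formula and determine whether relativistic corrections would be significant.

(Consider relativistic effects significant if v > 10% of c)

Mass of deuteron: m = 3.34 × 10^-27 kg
No, relativistic corrections are not needed.

Using the non-relativistic de Broglie formula λ = h/(mv):

v = 4.8% × c = 1.439 × 10^7 m/s

λ = h/(mv)
λ = (6.626 × 10^-34 J·s) / (3.34 × 10^-27 kg × 1.439 × 10^7 m/s)
λ = 1.38 × 10^-14 m

Since v = 4.8% of c < 10% of c, relativistic corrections are NOT significant and this non-relativistic result is a good approximation.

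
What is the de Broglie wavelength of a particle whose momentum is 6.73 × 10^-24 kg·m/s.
9.85 × 10^-11 m

Using the de Broglie relation λ = h/p:

λ = h/p
λ = (6.626 × 10^-34 J·s) / (6.73 × 10^-24 kg·m/s)
λ = 9.85 × 10^-11 m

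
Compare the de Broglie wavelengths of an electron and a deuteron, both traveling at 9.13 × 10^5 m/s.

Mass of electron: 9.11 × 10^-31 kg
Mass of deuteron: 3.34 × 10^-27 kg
The electron has the longer wavelength.

Using λ = h/(mv), since both particles have the same velocity, the wavelength depends only on mass.

For electron: λ₁ = h/(m₁v) = 7.97 × 10^-10 m
For deuteron: λ₂ = h/(m₂v) = 2.17 × 10^-13 m

Since λ ∝ 1/m at constant velocity, the lighter particle has the longer wavelength.

The electron has the longer de Broglie wavelength.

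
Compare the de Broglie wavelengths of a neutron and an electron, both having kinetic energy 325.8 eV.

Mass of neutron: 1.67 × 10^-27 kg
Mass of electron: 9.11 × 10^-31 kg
The electron has the longer wavelength.

Using λ = h/√(2mKE):

For neutron: λ₁ = h/√(2m₁KE) = 1.59 × 10^-12 m
For electron: λ₂ = h/√(2m₂KE) = 6.79 × 10^-11 m

Since λ ∝ 1/√m at constant kinetic energy, the lighter particle has the longer wavelength.

The electron has the longer de Broglie wavelength.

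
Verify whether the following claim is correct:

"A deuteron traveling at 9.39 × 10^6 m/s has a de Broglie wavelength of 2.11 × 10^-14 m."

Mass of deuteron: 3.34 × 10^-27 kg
True

The claim is correct.

Using λ = h/(mv):
λ = (6.626 × 10^-34 J·s) / (3.34 × 10^-27 kg × 9.39 × 10^6 m/s)
λ = 2.11 × 10^-14 m

This matches the claimed value.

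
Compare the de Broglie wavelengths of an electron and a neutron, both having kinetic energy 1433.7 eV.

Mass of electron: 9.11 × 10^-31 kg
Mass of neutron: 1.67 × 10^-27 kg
The electron has the longer wavelength.

Using λ = h/√(2mKE):

For electron: λ₁ = h/√(2m₁KE) = 3.24 × 10^-11 m
For neutron: λ₂ = h/√(2m₂KE) = 7.56 × 10^-13 m

Since λ ∝ 1/√m at constant kinetic energy, the lighter particle has the longer wavelength.

The electron has the longer de Broglie wavelength.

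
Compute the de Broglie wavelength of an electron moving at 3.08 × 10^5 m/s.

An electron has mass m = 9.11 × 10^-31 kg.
2.36 × 10^-9 m

Using the de Broglie relation λ = h/(mv):

λ = h/(mv)
λ = (6.626 × 10^-34 J·s) / (9.11 × 10^-31 kg × 3.08 × 10^5 m/s)
λ = 2.36 × 10^-9 m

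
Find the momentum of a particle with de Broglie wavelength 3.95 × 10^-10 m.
1.68 × 10^-24 kg·m/s

From the de Broglie relation λ = h/p, we solve for p:

p = h/λ
p = (6.626 × 10^-34 J·s) / (3.95 × 10^-10 m)
p = 1.68 × 10^-24 kg·m/s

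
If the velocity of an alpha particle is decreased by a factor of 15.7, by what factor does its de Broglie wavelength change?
The wavelength increases by a factor of 15.7.

From λ = h/(mv), the wavelength is inversely proportional to velocity:

λ ∝ 1/v

If v → v/15.7, then λ → 15.7λ

When velocity is decreased by a factor of 15.7, the wavelength increases by a factor of 15.7.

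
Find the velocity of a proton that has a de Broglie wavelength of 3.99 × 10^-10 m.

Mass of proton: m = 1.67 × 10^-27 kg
9.94 × 10^2 m/s

From the de Broglie relation λ = h/(mv), we solve for v:

v = h/(mλ)
v = (6.626 × 10^-34 J·s) / (1.67 × 10^-27 kg × 3.99 × 10^-10 m)
v = 9.94 × 10^2 m/s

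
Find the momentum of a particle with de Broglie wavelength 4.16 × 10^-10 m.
1.59 × 10^-24 kg·m/s

From the de Broglie relation λ = h/p, we solve for p:

p = h/λ
p = (6.626 × 10^-34 J·s) / (4.16 × 10^-10 m)
p = 1.59 × 10^-24 kg·m/s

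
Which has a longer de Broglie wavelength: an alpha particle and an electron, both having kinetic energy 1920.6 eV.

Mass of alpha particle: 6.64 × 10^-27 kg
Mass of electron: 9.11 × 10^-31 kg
The electron has the longer wavelength.

Using λ = h/√(2mKE):

For alpha particle: λ₁ = h/√(2m₁KE) = 3.28 × 10^-13 m
For electron: λ₂ = h/√(2m₂KE) = 2.80 × 10^-11 m

Since λ ∝ 1/√m at constant kinetic energy, the lighter particle has the longer wavelength.

The electron has the longer de Broglie wavelength.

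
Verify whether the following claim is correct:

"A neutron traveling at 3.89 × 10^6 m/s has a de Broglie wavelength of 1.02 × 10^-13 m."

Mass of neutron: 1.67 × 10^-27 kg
True

The claim is correct.

Using λ = h/(mv):
λ = (6.626 × 10^-34 J·s) / (1.67 × 10^-27 kg × 3.89 × 10^6 m/s)
λ = 1.02 × 10^-13 m

This matches the claimed value.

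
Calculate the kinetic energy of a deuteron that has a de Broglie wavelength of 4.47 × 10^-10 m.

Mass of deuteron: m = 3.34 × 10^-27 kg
3.29 × 10^-22 J (or 2.05 × 10^-3 eV)

From λ = h/√(2mKE), we solve for KE:

λ² = h²/(2mKE)
KE = h²/(2mλ²)
KE = (6.626 × 10^-34 J·s)² / (2 × 3.34 × 10^-27 kg × (4.47 × 10^-10 m)²)
KE = 3.29 × 10^-22 J
KE = 2.05 × 10^-3 eV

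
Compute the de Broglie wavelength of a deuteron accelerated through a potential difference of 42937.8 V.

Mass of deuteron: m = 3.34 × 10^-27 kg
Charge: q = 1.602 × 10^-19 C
9.77 × 10^-14 m

When a particle is accelerated through voltage V, it gains kinetic energy KE = qV.

The de Broglie wavelength is then λ = h/√(2mqV):

λ = h/√(2mqV)
λ = (6.626 × 10^-34 J·s) / √(2 × 3.34 × 10^-27 kg × 1.602 × 10^-19 C × 42937.8 V)
λ = 9.77 × 10^-14 m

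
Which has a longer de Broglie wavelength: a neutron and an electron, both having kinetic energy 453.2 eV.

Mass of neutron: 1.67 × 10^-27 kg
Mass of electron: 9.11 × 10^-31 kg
The electron has the longer wavelength.

Using λ = h/√(2mKE):

For neutron: λ₁ = h/√(2m₁KE) = 1.35 × 10^-12 m
For electron: λ₂ = h/√(2m₂KE) = 5.76 × 10^-11 m

Since λ ∝ 1/√m at constant kinetic energy, the lighter particle has the longer wavelength.

The electron has the longer de Broglie wavelength.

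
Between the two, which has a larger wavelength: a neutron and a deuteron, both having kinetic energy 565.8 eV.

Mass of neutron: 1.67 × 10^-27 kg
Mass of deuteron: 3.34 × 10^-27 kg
The neutron has the longer wavelength.

Using λ = h/√(2mKE):

For neutron: λ₁ = h/√(2m₁KE) = 1.20 × 10^-12 m
For deuteron: λ₂ = h/√(2m₂KE) = 8.51 × 10^-13 m

Since λ ∝ 1/√m at constant kinetic energy, the lighter particle has the longer wavelength.

The neutron has the longer de Broglie wavelength.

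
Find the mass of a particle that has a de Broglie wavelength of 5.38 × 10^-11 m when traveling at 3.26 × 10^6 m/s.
3.78 × 10^-30 kg

From the de Broglie relation λ = h/(mv), we solve for m:

m = h/(λv)
m = (6.626 × 10^-34 J·s) / (5.38 × 10^-11 m × 3.26 × 10^6 m/s)
m = 3.78 × 10^-30 kg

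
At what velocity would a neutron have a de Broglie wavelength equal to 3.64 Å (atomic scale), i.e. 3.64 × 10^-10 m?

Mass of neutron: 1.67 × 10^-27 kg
1.09 × 10^3 m/s

From λ = h/(mv), solve for v:

v = h/(mλ)
v = (6.626 × 10^-34 J·s) / (1.67 × 10^-27 kg × 3.64 × 10^-10 m)
v = 1.09 × 10^3 m/s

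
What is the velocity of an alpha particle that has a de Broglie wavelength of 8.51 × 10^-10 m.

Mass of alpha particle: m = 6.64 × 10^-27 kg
1.17 × 10^2 m/s

From the de Broglie relation λ = h/(mv), we solve for v:

v = h/(mλ)
v = (6.626 × 10^-34 J·s) / (6.64 × 10^-27 kg × 8.51 × 10^-10 m)
v = 1.17 × 10^2 m/s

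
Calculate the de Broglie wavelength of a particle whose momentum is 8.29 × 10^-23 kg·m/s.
7.99 × 10^-12 m

Using the de Broglie relation λ = h/p:

λ = h/p
λ = (6.626 × 10^-34 J·s) / (8.29 × 10^-23 kg·m/s)
λ = 7.99 × 10^-12 m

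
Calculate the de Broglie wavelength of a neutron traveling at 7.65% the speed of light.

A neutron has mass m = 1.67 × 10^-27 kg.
1.73 × 10^-14 m

Using the de Broglie relation λ = h/(mv):

v = 7.65% × c = 2.293 × 10^7 m/s

λ = h/(mv)
λ = (6.626 × 10^-34 J·s) / (1.67 × 10^-27 kg × 2.293 × 10^7 m/s)
λ = 1.73 × 10^-14 m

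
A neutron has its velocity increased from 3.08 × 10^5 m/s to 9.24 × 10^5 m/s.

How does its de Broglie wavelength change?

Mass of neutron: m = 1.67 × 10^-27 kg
The wavelength decreases by a factor of 3.

Using λ = h/(mv):

Initial wavelength: λ₁ = h/(mv₁) = 1.29 × 10^-12 m
Final wavelength: λ₂ = h/(mv₂) = 4.29 × 10^-13 m

Since λ ∝ 1/v, when velocity increases by a factor of 3, the wavelength decreases by a factor of 3.

λ₂/λ₁ = v₁/v₂ = 1/3

The wavelength decreases by a factor of 3.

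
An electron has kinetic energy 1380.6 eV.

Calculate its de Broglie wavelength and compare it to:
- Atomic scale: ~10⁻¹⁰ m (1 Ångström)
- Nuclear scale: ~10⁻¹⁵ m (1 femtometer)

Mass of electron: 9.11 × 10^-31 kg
λ = 3.30 × 10^-11 m, which is between nuclear and atomic scales.

Using λ = h/√(2mKE):

KE = 1380.6 eV = 2.212 × 10^-16 J

λ = h/√(2mKE)
λ = (6.626 × 10^-34 J·s) / √(2 × 9.11 × 10^-31 kg × 2.212 × 10^-16 J)
λ = 3.30 × 10^-11 m

Comparison:
- Atomic scale (10⁻¹⁰ m): λ is 0.33× this size
- Nuclear scale (10⁻¹⁵ m): λ is 3.3e+04× this size

The wavelength is between nuclear and atomic scales.

This wavelength is appropriate for probing atomic structure but too large for nuclear physics experiments.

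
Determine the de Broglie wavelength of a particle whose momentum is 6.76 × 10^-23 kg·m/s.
9.80 × 10^-12 m

Using the de Broglie relation λ = h/p:

λ = h/p
λ = (6.626 × 10^-34 J·s) / (6.76 × 10^-23 kg·m/s)
λ = 9.80 × 10^-12 m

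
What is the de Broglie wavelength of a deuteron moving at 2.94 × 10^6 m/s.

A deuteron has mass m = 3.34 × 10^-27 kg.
6.75 × 10^-14 m

Using the de Broglie relation λ = h/(mv):

λ = h/(mv)
λ = (6.626 × 10^-34 J·s) / (3.34 × 10^-27 kg × 2.94 × 10^6 m/s)
λ = 6.75 × 10^-14 m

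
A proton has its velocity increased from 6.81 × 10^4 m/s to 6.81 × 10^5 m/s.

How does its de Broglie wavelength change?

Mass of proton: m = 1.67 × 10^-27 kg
The wavelength decreases by a factor of 10.

Using λ = h/(mv):

Initial wavelength: λ₁ = h/(mv₁) = 5.83 × 10^-12 m
Final wavelength: λ₂ = h/(mv₂) = 5.83 × 10^-13 m

Since λ ∝ 1/v, when velocity increases by a factor of 10, the wavelength decreases by a factor of 10.

λ₂/λ₁ = v₁/v₂ = 1/10

The wavelength decreases by a factor of 10.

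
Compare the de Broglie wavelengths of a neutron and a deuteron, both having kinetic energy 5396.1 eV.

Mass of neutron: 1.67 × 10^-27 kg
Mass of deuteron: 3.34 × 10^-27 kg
The neutron has the longer wavelength.

Using λ = h/√(2mKE):

For neutron: λ₁ = h/√(2m₁KE) = 3.90 × 10^-13 m
For deuteron: λ₂ = h/√(2m₂KE) = 2.76 × 10^-13 m

Since λ ∝ 1/√m at constant kinetic energy, the lighter particle has the longer wavelength.

The neutron has the longer de Broglie wavelength.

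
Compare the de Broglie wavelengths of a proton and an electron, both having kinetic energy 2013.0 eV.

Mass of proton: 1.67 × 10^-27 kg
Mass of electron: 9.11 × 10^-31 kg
The electron has the longer wavelength.

Using λ = h/√(2mKE):

For proton: λ₁ = h/√(2m₁KE) = 6.38 × 10^-13 m
For electron: λ₂ = h/√(2m₂KE) = 2.73 × 10^-11 m

Since λ ∝ 1/√m at constant kinetic energy, the lighter particle has the longer wavelength.

The electron has the longer de Broglie wavelength.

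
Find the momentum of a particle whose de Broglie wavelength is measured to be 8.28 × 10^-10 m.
8.00 × 10^-25 kg·m/s

From the de Broglie relation λ = h/p, we solve for p:

p = h/λ
p = (6.626 × 10^-34 J·s) / (8.28 × 10^-10 m)
p = 8.00 × 10^-25 kg·m/s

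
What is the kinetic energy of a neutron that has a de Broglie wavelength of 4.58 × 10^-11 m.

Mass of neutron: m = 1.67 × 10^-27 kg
6.27 × 10^-20 J (or 0.391 eV)

From λ = h/√(2mKE), we solve for KE:

λ² = h²/(2mKE)
KE = h²/(2mλ²)
KE = (6.626 × 10^-34 J·s)² / (2 × 1.67 × 10^-27 kg × (4.58 × 10^-11 m)²)
KE = 6.27 × 10^-20 J
KE = 0.391 eV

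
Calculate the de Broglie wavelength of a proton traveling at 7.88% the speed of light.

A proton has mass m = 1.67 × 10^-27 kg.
1.68 × 10^-14 m

Using the de Broglie relation λ = h/(mv):

v = 7.88% × c = 2.362 × 10^7 m/s

λ = h/(mv)
λ = (6.626 × 10^-34 J·s) / (1.67 × 10^-27 kg × 2.362 × 10^7 m/s)
λ = 1.68 × 10^-14 m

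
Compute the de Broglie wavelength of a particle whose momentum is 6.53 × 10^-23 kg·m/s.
1.01 × 10^-11 m

Using the de Broglie relation λ = h/p:

λ = h/p
λ = (6.626 × 10^-34 J·s) / (6.53 × 10^-23 kg·m/s)
λ = 1.01 × 10^-11 m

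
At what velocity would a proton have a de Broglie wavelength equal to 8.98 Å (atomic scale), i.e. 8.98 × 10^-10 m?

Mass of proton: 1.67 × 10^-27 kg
4.42 × 10^2 m/s

From λ = h/(mv), solve for v:

v = h/(mλ)
v = (6.626 × 10^-34 J·s) / (1.67 × 10^-27 kg × 8.98 × 10^-10 m)
v = 4.42 × 10^2 m/s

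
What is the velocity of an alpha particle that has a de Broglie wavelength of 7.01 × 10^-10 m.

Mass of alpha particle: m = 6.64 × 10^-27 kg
1.42 × 10^2 m/s

From the de Broglie relation λ = h/(mv), we solve for v:

v = h/(mλ)
v = (6.626 × 10^-34 J·s) / (6.64 × 10^-27 kg × 7.01 × 10^-10 m)
v = 1.42 × 10^2 m/s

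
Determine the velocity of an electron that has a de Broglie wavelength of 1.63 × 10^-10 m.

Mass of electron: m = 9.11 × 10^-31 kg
4.46 × 10^6 m/s

From the de Broglie relation λ = h/(mv), we solve for v:

v = h/(mλ)
v = (6.626 × 10^-34 J·s) / (9.11 × 10^-31 kg × 1.63 × 10^-10 m)
v = 4.46 × 10^6 m/s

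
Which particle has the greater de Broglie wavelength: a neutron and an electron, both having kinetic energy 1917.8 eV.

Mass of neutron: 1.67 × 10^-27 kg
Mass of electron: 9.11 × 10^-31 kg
The electron has the longer wavelength.

Using λ = h/√(2mKE):

For neutron: λ₁ = h/√(2m₁KE) = 6.54 × 10^-13 m
For electron: λ₂ = h/√(2m₂KE) = 2.80 × 10^-11 m

Since λ ∝ 1/√m at constant kinetic energy, the lighter particle has the longer wavelength.

The electron has the longer de Broglie wavelength.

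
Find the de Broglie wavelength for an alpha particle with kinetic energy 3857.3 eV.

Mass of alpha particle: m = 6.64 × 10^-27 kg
2.31 × 10^-13 m

Using λ = h/√(2mKE):

First convert KE to Joules: KE = 3857.3 eV = 6.180 × 10^-16 J

λ = h/√(2mKE)
λ = (6.626 × 10^-34 J·s) / √(2 × 6.64 × 10^-27 kg × 6.180 × 10^-16 J)
λ = 2.31 × 10^-13 m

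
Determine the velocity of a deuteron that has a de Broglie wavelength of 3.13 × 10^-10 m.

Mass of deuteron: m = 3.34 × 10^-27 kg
6.34 × 10^2 m/s

From the de Broglie relation λ = h/(mv), we solve for v:

v = h/(mλ)
v = (6.626 × 10^-34 J·s) / (3.34 × 10^-27 kg × 3.13 × 10^-10 m)
v = 6.34 × 10^2 m/s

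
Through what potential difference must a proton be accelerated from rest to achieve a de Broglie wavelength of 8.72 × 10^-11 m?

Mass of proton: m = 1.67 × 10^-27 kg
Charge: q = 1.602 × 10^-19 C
1.08 × 10^-1 V

From λ = h/√(2mqV), we solve for V:

λ² = h²/(2mqV)
V = h²/(2mqλ²)
V = (6.626 × 10^-34 J·s)² / (2 × 1.67 × 10^-27 kg × 1.602 × 10^-19 C × (8.72 × 10^-11 m)²)
V = 1.08 × 10^-1 V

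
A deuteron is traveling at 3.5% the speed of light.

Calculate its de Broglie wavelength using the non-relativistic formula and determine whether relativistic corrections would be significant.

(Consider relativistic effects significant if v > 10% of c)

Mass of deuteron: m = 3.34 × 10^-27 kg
No, relativistic corrections are not needed.

Using the non-relativistic de Broglie formula λ = h/(mv):

v = 3.5% × c = 1.049 × 10^7 m/s

λ = h/(mv)
λ = (6.626 × 10^-34 J·s) / (3.34 × 10^-27 kg × 1.049 × 10^7 m/s)
λ = 1.89 × 10^-14 m

Since v = 3.5% of c < 10% of c, relativistic corrections are NOT significant and this non-relativistic result is a good approximation.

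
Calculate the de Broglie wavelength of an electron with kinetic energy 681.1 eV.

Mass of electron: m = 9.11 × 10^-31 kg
4.70 × 10^-11 m

Using λ = h/√(2mKE):

First convert KE to Joules: KE = 681.1 eV = 1.091 × 10^-16 J

λ = h/√(2mKE)
λ = (6.626 × 10^-34 J·s) / √(2 × 9.11 × 10^-31 kg × 1.091 × 10^-16 J)
λ = 4.70 × 10^-11 m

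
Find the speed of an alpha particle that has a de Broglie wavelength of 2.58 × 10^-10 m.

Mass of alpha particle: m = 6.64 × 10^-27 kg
3.87 × 10^2 m/s

From the de Broglie relation λ = h/(mv), we solve for v:

v = h/(mλ)
v = (6.626 × 10^-34 J·s) / (6.64 × 10^-27 kg × 2.58 × 10^-10 m)
v = 3.87 × 10^2 m/s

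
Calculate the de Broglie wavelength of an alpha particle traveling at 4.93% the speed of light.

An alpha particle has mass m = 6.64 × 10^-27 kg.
6.75 × 10^-15 m

Using the de Broglie relation λ = h/(mv):

v = 4.93% × c = 1.478 × 10^7 m/s

λ = h/(mv)
λ = (6.626 × 10^-34 J·s) / (6.64 × 10^-27 kg × 1.478 × 10^7 m/s)
λ = 6.75 × 10^-15 m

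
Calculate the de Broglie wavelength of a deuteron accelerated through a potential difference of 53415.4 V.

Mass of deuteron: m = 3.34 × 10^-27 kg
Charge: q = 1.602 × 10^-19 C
8.76 × 10^-14 m

When a particle is accelerated through voltage V, it gains kinetic energy KE = qV.

The de Broglie wavelength is then λ = h/√(2mqV):

λ = h/√(2mqV)
λ = (6.626 × 10^-34 J·s) / √(2 × 3.34 × 10^-27 kg × 1.602 × 10^-19 C × 53415.4 V)
λ = 8.76 × 10^-14 m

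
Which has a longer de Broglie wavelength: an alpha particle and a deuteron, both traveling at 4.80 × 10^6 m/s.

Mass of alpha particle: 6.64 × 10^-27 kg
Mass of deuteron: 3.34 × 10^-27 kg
The deuteron has the longer wavelength.

Using λ = h/(mv), since both particles have the same velocity, the wavelength depends only on mass.

For alpha particle: λ₁ = h/(m₁v) = 2.08 × 10^-14 m
For deuteron: λ₂ = h/(m₂v) = 4.13 × 10^-14 m

Since λ ∝ 1/m at constant velocity, the lighter particle has the longer wavelength.

The deuteron has the longer de Broglie wavelength.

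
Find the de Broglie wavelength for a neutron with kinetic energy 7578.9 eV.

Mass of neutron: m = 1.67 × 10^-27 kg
3.29 × 10^-13 m

Using λ = h/√(2mKE):

First convert KE to Joules: KE = 7578.9 eV = 1.214 × 10^-15 J

λ = h/√(2mKE)
λ = (6.626 × 10^-34 J·s) / √(2 × 1.67 × 10^-27 kg × 1.214 × 10^-15 J)
λ = 3.29 × 10^-13 m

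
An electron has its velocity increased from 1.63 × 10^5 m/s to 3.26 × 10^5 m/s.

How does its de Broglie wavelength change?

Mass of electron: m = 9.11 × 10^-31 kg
The wavelength decreases by a factor of 2.

Using λ = h/(mv):

Initial wavelength: λ₁ = h/(mv₁) = 4.46 × 10^-9 m
Final wavelength: λ₂ = h/(mv₂) = 2.23 × 10^-9 m

Since λ ∝ 1/v, when velocity increases by a factor of 2, the wavelength decreases by a factor of 2.

λ₂/λ₁ = v₁/v₂ = 1/2

The wavelength decreases by a factor of 2.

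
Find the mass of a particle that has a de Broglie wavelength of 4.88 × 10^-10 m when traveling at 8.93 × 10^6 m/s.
1.52 × 10^-31 kg

From the de Broglie relation λ = h/(mv), we solve for m:

m = h/(λv)
m = (6.626 × 10^-34 J·s) / (4.88 × 10^-10 m × 8.93 × 10^6 m/s)
m = 1.52 × 10^-31 kg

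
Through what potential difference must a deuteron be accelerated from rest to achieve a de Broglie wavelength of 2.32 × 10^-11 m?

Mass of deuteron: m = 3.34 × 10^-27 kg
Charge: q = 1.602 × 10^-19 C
7.62 × 10^-1 V

From λ = h/√(2mqV), we solve for V:

λ² = h²/(2mqV)
V = h²/(2mqλ²)
V = (6.626 × 10^-34 J·s)² / (2 × 3.34 × 10^-27 kg × 1.602 × 10^-19 C × (2.32 × 10^-11 m)²)
V = 7.62 × 10^-1 V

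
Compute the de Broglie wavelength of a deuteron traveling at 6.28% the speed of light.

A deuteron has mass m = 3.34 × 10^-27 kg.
1.05 × 10^-14 m

Using the de Broglie relation λ = h/(mv):

v = 6.28% × c = 1.883 × 10^7 m/s

λ = h/(mv)
λ = (6.626 × 10^-34 J·s) / (3.34 × 10^-27 kg × 1.883 × 10^7 m/s)
λ = 1.05 × 10^-14 m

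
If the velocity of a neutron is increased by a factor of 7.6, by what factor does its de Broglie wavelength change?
The wavelength decreases by a factor of 7.6.

From λ = h/(mv), the wavelength is inversely proportional to velocity:

λ ∝ 1/v

If v → 7.6v, then λ → λ/7.6

When velocity is increased by a factor of 7.6, the wavelength decreases by a factor of 7.6.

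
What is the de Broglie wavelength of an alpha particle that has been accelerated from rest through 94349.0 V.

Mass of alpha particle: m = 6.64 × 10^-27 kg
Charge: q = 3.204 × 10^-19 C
3.31 × 10^-14 m

When a particle is accelerated through voltage V, it gains kinetic energy KE = qV.

The de Broglie wavelength is then λ = h/√(2mqV):

λ = h/√(2mqV)
λ = (6.626 × 10^-34 J·s) / √(2 × 6.64 × 10^-27 kg × 3.204 × 10^-19 C × 94349.0 V)
λ = 3.31 × 10^-14 m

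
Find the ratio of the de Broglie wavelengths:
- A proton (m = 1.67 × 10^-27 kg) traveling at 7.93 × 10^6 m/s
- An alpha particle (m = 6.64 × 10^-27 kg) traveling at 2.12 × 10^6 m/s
λ₁/λ₂ = 1.06

Using λ = h/(mv):

λ₁ = h/(m₁v₁) = 5.00 × 10^-14 m
λ₂ = h/(m₂v₂) = 4.71 × 10^-14 m

Ratio λ₁/λ₂ = (m₂v₂)/(m₁v₁)
         = (6.64 × 10^-27 kg × 2.12 × 10^6 m/s) / (1.67 × 10^-27 kg × 7.93 × 10^6 m/s)
         = 1.06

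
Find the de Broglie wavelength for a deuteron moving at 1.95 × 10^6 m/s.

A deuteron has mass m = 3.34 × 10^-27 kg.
1.02 × 10^-13 m

Using the de Broglie relation λ = h/(mv):

λ = h/(mv)
λ = (6.626 × 10^-34 J·s) / (3.34 × 10^-27 kg × 1.95 × 10^6 m/s)
λ = 1.02 × 10^-13 m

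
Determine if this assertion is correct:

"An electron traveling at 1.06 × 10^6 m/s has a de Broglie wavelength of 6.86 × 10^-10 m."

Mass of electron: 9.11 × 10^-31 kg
True

The claim is correct.

Using λ = h/(mv):
λ = (6.626 × 10^-34 J·s) / (9.11 × 10^-31 kg × 1.06 × 10^6 m/s)
λ = 6.86 × 10^-10 m

This matches the claimed value.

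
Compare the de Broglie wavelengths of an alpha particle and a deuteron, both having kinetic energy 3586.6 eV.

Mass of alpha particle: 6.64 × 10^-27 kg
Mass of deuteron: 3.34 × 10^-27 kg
The deuteron has the longer wavelength.

Using λ = h/√(2mKE):

For alpha particle: λ₁ = h/√(2m₁KE) = 2.40 × 10^-13 m
For deuteron: λ₂ = h/√(2m₂KE) = 3.38 × 10^-13 m

Since λ ∝ 1/√m at constant kinetic energy, the lighter particle has the longer wavelength.

The deuteron has the longer de Broglie wavelength.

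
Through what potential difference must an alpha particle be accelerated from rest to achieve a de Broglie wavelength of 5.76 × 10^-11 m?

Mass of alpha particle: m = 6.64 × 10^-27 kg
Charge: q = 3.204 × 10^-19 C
3.11 × 10^-2 V

From λ = h/√(2mqV), we solve for V:

λ² = h²/(2mqV)
V = h²/(2mqλ²)
V = (6.626 × 10^-34 J·s)² / (2 × 6.64 × 10^-27 kg × 3.204 × 10^-19 C × (5.76 × 10^-11 m)²)
V = 3.11 × 10^-2 V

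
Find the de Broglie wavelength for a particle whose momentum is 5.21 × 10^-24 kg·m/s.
1.27 × 10^-10 m

Using the de Broglie relation λ = h/p:

λ = h/p
λ = (6.626 × 10^-34 J·s) / (5.21 × 10^-24 kg·m/s)
λ = 1.27 × 10^-10 m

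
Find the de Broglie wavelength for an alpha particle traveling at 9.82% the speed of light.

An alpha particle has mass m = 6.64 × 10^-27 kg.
3.39 × 10^-15 m

Using the de Broglie relation λ = h/(mv):

v = 9.82% × c = 2.944 × 10^7 m/s

λ = h/(mv)
λ = (6.626 × 10^-34 J·s) / (6.64 × 10^-27 kg × 2.944 × 10^7 m/s)
λ = 3.39 × 10^-15 m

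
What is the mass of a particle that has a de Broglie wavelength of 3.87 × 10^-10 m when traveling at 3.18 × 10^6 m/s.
5.38 × 10^-31 kg

From the de Broglie relation λ = h/(mv), we solve for m:

m = h/(λv)
m = (6.626 × 10^-34 J·s) / (3.87 × 10^-10 m × 3.18 × 10^6 m/s)
m = 5.38 × 10^-31 kg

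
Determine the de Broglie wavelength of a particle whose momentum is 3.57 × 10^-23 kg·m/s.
1.86 × 10^-11 m

Using the de Broglie relation λ = h/p:

λ = h/p
λ = (6.626 × 10^-34 J·s) / (3.57 × 10^-23 kg·m/s)
λ = 1.86 × 10^-11 m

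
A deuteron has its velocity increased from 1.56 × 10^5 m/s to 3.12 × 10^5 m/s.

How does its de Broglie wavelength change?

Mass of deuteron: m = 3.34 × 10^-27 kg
The wavelength decreases by a factor of 2.

Using λ = h/(mv):

Initial wavelength: λ₁ = h/(mv₁) = 1.27 × 10^-12 m
Final wavelength: λ₂ = h/(mv₂) = 6.36 × 10^-13 m

Since λ ∝ 1/v, when velocity increases by a factor of 2, the wavelength decreases by a factor of 2.

λ₂/λ₁ = v₁/v₂ = 1/2

The wavelength decreases by a factor of 2.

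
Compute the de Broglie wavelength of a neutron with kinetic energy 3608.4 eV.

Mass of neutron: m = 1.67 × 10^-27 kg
4.77 × 10^-13 m

Using λ = h/√(2mKE):

First convert KE to Joules: KE = 3608.4 eV = 5.781 × 10^-16 J

λ = h/√(2mKE)
λ = (6.626 × 10^-34 J·s) / √(2 × 1.67 × 10^-27 kg × 5.781 × 10^-16 J)
λ = 4.77 × 10^-13 m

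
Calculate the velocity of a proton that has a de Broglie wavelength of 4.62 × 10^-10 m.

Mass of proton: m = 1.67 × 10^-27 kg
8.59 × 10^2 m/s

From the de Broglie relation λ = h/(mv), we solve for v:

v = h/(mλ)
v = (6.626 × 10^-34 J·s) / (1.67 × 10^-27 kg × 4.62 × 10^-10 m)
v = 8.59 × 10^2 m/s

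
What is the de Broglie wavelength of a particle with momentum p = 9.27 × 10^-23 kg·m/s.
7.15 × 10^-12 m

Using the de Broglie relation λ = h/p:

λ = h/p
λ = (6.626 × 10^-34 J·s) / (9.27 × 10^-23 kg·m/s)
λ = 7.15 × 10^-12 m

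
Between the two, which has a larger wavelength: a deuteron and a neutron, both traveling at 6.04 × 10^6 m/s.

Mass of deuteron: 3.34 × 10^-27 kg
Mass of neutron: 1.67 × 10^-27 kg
The neutron has the longer wavelength.

Using λ = h/(mv), since both particles have the same velocity, the wavelength depends only on mass.

For deuteron: λ₁ = h/(m₁v) = 3.28 × 10^-14 m
For neutron: λ₂ = h/(m₂v) = 6.57 × 10^-14 m

Since λ ∝ 1/m at constant velocity, the lighter particle has the longer wavelength.

The neutron has the longer de Broglie wavelength.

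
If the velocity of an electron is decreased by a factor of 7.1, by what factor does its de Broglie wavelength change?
The wavelength increases by a factor of 7.1.

From λ = h/(mv), the wavelength is inversely proportional to velocity:

λ ∝ 1/v

If v → v/7.1, then λ → 7.1λ

When velocity is decreased by a factor of 7.1, the wavelength increases by a factor of 7.1.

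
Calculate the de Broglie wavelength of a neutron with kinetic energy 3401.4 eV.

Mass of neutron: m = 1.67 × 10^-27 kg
4.91 × 10^-13 m

Using λ = h/√(2mKE):

First convert KE to Joules: KE = 3401.4 eV = 5.450 × 10^-16 J

λ = h/√(2mKE)
λ = (6.626 × 10^-34 J·s) / √(2 × 1.67 × 10^-27 kg × 5.450 × 10^-16 J)
λ = 4.91 × 10^-13 m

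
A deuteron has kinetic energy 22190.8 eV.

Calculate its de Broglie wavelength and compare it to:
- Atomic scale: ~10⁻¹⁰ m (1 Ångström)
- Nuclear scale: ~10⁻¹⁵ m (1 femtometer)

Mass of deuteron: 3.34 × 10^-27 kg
λ = 1.36 × 10^-13 m, which is between nuclear and atomic scales.

Using λ = h/√(2mKE):

KE = 22190.8 eV = 3.555 × 10^-15 J

λ = h/√(2mKE)
λ = (6.626 × 10^-34 J·s) / √(2 × 3.34 × 10^-27 kg × 3.555 × 10^-15 J)
λ = 1.36 × 10^-13 m

Comparison:
- Atomic scale (10⁻¹⁰ m): λ is 0.0014× this size
- Nuclear scale (10⁻¹⁵ m): λ is 1.4e+02× this size

The wavelength is between nuclear and atomic scales.

This wavelength is appropriate for probing atomic structure but too large for nuclear physics experiments.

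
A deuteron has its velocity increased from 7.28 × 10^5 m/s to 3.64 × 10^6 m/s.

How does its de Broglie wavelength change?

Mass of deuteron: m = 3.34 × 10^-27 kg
The wavelength decreases by a factor of 5.

Using λ = h/(mv):

Initial wavelength: λ₁ = h/(mv₁) = 2.73 × 10^-13 m
Final wavelength: λ₂ = h/(mv₂) = 5.45 × 10^-14 m

Since λ ∝ 1/v, when velocity increases by a factor of 5, the wavelength decreases by a factor of 5.

λ₂/λ₁ = v₁/v₂ = 1/5

The wavelength decreases by a factor of 5.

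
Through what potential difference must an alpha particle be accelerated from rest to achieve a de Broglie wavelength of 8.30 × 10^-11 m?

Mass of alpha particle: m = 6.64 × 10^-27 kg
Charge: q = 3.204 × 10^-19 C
1.50 × 10^-2 V

From λ = h/√(2mqV), we solve for V:

λ² = h²/(2mqV)
V = h²/(2mqλ²)
V = (6.626 × 10^-34 J·s)² / (2 × 6.64 × 10^-27 kg × 3.204 × 10^-19 C × (8.30 × 10^-11 m)²)
V = 1.50 × 10^-2 V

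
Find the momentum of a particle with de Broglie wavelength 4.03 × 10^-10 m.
1.64 × 10^-24 kg·m/s

From the de Broglie relation λ = h/p, we solve for p:

p = h/λ
p = (6.626 × 10^-34 J·s) / (4.03 × 10^-10 m)
p = 1.64 × 10^-24 kg·m/s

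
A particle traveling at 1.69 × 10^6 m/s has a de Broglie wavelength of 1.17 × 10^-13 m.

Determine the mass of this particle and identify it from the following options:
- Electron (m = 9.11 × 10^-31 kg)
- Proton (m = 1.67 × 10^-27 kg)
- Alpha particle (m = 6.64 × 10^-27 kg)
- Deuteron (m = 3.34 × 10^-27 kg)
The particle is a deuteron.

From λ = h/(mv), solve for mass:

m = h/(λv)
m = (6.626 × 10^-34 J·s) / (1.17 × 10^-13 m × 1.69 × 10^6 m/s)
m = 3.35 × 10^-27 kg

Comparing with the listed masses, this is closest to a deuteron.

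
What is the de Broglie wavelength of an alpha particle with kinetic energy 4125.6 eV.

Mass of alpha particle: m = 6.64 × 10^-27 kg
2.24 × 10^-13 m

Using λ = h/√(2mKE):

First convert KE to Joules: KE = 4125.6 eV = 6.610 × 10^-16 J

λ = h/√(2mKE)
λ = (6.626 × 10^-34 J·s) / √(2 × 6.64 × 10^-27 kg × 6.610 × 10^-16 J)
λ = 2.24 × 10^-13 m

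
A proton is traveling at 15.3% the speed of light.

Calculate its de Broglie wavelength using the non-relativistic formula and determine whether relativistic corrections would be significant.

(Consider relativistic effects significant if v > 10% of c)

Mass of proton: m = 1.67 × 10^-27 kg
Yes, relativistic corrections are needed.

Using the non-relativistic de Broglie formula λ = h/(mv):

v = 15.3% × c = 4.587 × 10^7 m/s

λ = h/(mv)
λ = (6.626 × 10^-34 J·s) / (1.67 × 10^-27 kg × 4.587 × 10^7 m/s)
λ = 8.65 × 10^-15 m

Since v = 15.3% of c > 10% of c, relativistic corrections ARE significant and the actual wavelength would differ from this non-relativistic estimate.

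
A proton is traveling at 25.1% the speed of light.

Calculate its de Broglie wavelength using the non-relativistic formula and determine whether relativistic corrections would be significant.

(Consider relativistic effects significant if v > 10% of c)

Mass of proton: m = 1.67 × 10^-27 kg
Yes, relativistic corrections are needed.

Using the non-relativistic de Broglie formula λ = h/(mv):

v = 25.1% × c = 7.525 × 10^7 m/s

λ = h/(mv)
λ = (6.626 × 10^-34 J·s) / (1.67 × 10^-27 kg × 7.525 × 10^7 m/s)
λ = 5.27 × 10^-15 m

Since v = 25.1% of c > 10% of c, relativistic corrections ARE significant and the actual wavelength would differ from this non-relativistic estimate.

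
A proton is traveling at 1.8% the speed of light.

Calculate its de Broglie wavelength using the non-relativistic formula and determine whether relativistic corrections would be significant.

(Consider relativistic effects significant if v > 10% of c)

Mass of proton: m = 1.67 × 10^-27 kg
No, relativistic corrections are not needed.

Using the non-relativistic de Broglie formula λ = h/(mv):

v = 1.8% × c = 5.396 × 10^6 m/s

λ = h/(mv)
λ = (6.626 × 10^-34 J·s) / (1.67 × 10^-27 kg × 5.396 × 10^6 m/s)
λ = 7.35 × 10^-14 m

Since v = 1.8% of c < 10% of c, relativistic corrections are NOT significant and this non-relativistic result is a good approximation.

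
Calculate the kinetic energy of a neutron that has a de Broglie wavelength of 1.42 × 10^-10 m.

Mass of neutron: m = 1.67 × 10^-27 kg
6.52 × 10^-21 J (or 0.0407 eV)

From λ = h/√(2mKE), we solve for KE:

λ² = h²/(2mKE)
KE = h²/(2mλ²)
KE = (6.626 × 10^-34 J·s)² / (2 × 1.67 × 10^-27 kg × (1.42 × 10^-10 m)²)
KE = 6.52 × 10^-21 J
KE = 0.0407 eV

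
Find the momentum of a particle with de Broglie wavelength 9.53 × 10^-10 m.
6.95 × 10^-25 kg·m/s

From the de Broglie relation λ = h/p, we solve for p:

p = h/λ
p = (6.626 × 10^-34 J·s) / (9.53 × 10^-10 m)
p = 6.95 × 10^-25 kg·m/s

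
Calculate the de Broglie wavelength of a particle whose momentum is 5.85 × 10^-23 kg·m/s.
1.13 × 10^-11 m

Using the de Broglie relation λ = h/p:

λ = h/p
λ = (6.626 × 10^-34 J·s) / (5.85 × 10^-23 kg·m/s)
λ = 1.13 × 10^-11 m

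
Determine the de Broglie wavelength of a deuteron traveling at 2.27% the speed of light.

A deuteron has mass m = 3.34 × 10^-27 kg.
2.92 × 10^-14 m

Using the de Broglie relation λ = h/(mv):

v = 2.27% × c = 6.805 × 10^6 m/s

λ = h/(mv)
λ = (6.626 × 10^-34 J·s) / (3.34 × 10^-27 kg × 6.805 × 10^6 m/s)
λ = 2.92 × 10^-14 m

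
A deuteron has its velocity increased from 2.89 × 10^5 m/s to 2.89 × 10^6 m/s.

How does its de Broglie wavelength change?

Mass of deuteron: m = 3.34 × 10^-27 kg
The wavelength decreases by a factor of 10.

Using λ = h/(mv):

Initial wavelength: λ₁ = h/(mv₁) = 6.86 × 10^-13 m
Final wavelength: λ₂ = h/(mv₂) = 6.86 × 10^-14 m

Since λ ∝ 1/v, when velocity increases by a factor of 10, the wavelength decreases by a factor of 10.

λ₂/λ₁ = v₁/v₂ = 1/10

The wavelength decreases by a factor of 10.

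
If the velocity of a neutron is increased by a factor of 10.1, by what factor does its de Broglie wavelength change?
The wavelength decreases by a factor of 10.1.

From λ = h/(mv), the wavelength is inversely proportional to velocity:

λ ∝ 1/v

If v → 10.1v, then λ → λ/10.1

When velocity is increased by a factor of 10.1, the wavelength decreases by a factor of 10.1.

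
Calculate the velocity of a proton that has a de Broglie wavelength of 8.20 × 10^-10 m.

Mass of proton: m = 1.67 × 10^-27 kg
4.84 × 10^2 m/s

From the de Broglie relation λ = h/(mv), we solve for v:

v = h/(mλ)
v = (6.626 × 10^-34 J·s) / (1.67 × 10^-27 kg × 8.20 × 10^-10 m)
v = 4.84 × 10^2 m/s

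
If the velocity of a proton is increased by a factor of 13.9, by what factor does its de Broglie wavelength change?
The wavelength decreases by a factor of 13.9.

From λ = h/(mv), the wavelength is inversely proportional to velocity:

λ ∝ 1/v

If v → 13.9v, then λ → λ/13.9

When velocity is increased by a factor of 13.9, the wavelength decreases by a factor of 13.9.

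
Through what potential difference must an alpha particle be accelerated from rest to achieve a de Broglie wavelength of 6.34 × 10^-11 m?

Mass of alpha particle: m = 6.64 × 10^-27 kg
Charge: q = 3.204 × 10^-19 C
2.57 × 10^-2 V

From λ = h/√(2mqV), we solve for V:

λ² = h²/(2mqV)
V = h²/(2mqλ²)
V = (6.626 × 10^-34 J·s)² / (2 × 6.64 × 10^-27 kg × 3.204 × 10^-19 C × (6.34 × 10^-11 m)²)
V = 2.57 × 10^-2 V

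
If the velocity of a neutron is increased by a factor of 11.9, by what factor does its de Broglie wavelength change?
The wavelength decreases by a factor of 11.9.

From λ = h/(mv), the wavelength is inversely proportional to velocity:

λ ∝ 1/v

If v → 11.9v, then λ → λ/11.9

When velocity is increased by a factor of 11.9, the wavelength decreases by a factor of 11.9.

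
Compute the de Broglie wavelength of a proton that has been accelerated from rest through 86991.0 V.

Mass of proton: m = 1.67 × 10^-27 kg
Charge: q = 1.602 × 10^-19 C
9.71 × 10^-14 m

When a particle is accelerated through voltage V, it gains kinetic energy KE = qV.

The de Broglie wavelength is then λ = h/√(2mqV):

λ = h/√(2mqV)
λ = (6.626 × 10^-34 J·s) / √(2 × 1.67 × 10^-27 kg × 1.602 × 10^-19 C × 86991.0 V)
λ = 9.71 × 10^-14 m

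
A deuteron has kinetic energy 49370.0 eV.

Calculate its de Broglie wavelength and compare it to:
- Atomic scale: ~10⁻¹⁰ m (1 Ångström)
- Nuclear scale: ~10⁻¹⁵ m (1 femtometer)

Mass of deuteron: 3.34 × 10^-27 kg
λ = 9.12 × 10^-14 m, which is between nuclear and atomic scales.

Using λ = h/√(2mKE):

KE = 49370.0 eV = 7.910 × 10^-15 J

λ = h/√(2mKE)
λ = (6.626 × 10^-34 J·s) / √(2 × 3.34 × 10^-27 kg × 7.910 × 10^-15 J)
λ = 9.12 × 10^-14 m

Comparison:
- Atomic scale (10⁻¹⁰ m): λ is 0.00091× this size
- Nuclear scale (10⁻¹⁵ m): λ is 91× this size

The wavelength is between nuclear and atomic scales.

This wavelength is appropriate for probing atomic structure but too large for nuclear physics experiments.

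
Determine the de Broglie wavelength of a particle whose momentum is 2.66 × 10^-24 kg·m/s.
2.49 × 10^-10 m

Using the de Broglie relation λ = h/p:

λ = h/p
λ = (6.626 × 10^-34 J·s) / (2.66 × 10^-24 kg·m/s)
λ = 2.49 × 10^-10 m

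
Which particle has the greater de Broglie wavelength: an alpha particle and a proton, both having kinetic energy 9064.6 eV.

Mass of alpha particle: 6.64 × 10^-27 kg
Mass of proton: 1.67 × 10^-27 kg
The proton has the longer wavelength.

Using λ = h/√(2mKE):

For alpha particle: λ₁ = h/√(2m₁KE) = 1.51 × 10^-13 m
For proton: λ₂ = h/√(2m₂KE) = 3.01 × 10^-13 m

Since λ ∝ 1/√m at constant kinetic energy, the lighter particle has the longer wavelength.

The proton has the longer de Broglie wavelength.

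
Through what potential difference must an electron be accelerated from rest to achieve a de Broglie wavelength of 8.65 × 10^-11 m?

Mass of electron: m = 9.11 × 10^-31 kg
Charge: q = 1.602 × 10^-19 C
201 V

From λ = h/√(2mqV), we solve for V:

λ² = h²/(2mqV)
V = h²/(2mqλ²)
V = (6.626 × 10^-34 J·s)² / (2 × 9.11 × 10^-31 kg × 1.602 × 10^-19 C × (8.65 × 10^-11 m)²)
V = 201 V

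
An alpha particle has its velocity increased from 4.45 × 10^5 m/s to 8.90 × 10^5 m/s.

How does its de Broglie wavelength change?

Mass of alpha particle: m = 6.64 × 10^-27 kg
The wavelength decreases by a factor of 2.

Using λ = h/(mv):

Initial wavelength: λ₁ = h/(mv₁) = 2.24 × 10^-13 m
Final wavelength: λ₂ = h/(mv₂) = 1.12 × 10^-13 m

Since λ ∝ 1/v, when velocity increases by a factor of 2, the wavelength decreases by a factor of 2.

λ₂/λ₁ = v₁/v₂ = 1/2

The wavelength decreases by a factor of 2.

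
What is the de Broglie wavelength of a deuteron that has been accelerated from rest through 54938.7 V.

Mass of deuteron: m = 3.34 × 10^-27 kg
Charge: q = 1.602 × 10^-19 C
8.64 × 10^-14 m

When a particle is accelerated through voltage V, it gains kinetic energy KE = qV.

The de Broglie wavelength is then λ = h/√(2mqV):

λ = h/√(2mqV)
λ = (6.626 × 10^-34 J·s) / √(2 × 3.34 × 10^-27 kg × 1.602 × 10^-19 C × 54938.7 V)
λ = 8.64 × 10^-14 m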